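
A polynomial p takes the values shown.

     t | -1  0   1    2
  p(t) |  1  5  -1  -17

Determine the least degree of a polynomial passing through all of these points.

2

Forward differences of the values at t = -1, 0, 1, 2:
  p  : 1  5  -1  -17
  Δ  : 4  -6  -16
  Δ^2: -10  -10
  Δ^3: 0
The second differences are constant (-10) and nonzero, while all higher differences vanish, so the minimal degree is 2.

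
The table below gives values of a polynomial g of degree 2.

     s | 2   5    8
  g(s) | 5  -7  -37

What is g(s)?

g(s) = -s^2 + 3s + 3

Write g(s) = as^2 + bs + c. Substituting each data point gives a linear system:
  4a + 2b + c = 5
  25a + 5b + c = -7
  64a + 8b + c = -37
Solving the system yields a = -1, b = 3, c = 3.
So g(s) = -s^2 + 3s + 3.
Check: g(5) = -7. ✓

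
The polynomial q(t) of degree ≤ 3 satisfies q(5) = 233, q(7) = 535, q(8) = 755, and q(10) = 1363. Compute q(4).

Write q(t) = at^3 + bt^2 + ct + d. Substituting each data point gives a linear system:
  125a + 25b + 5c + d = 233
  343a + 49b + 7c + d = 535
  512a + 64b + 8c + d = 755
  1000a + 100b + 10c + d = 1363
Solving the system yields a = 1, b = 3, c = 6, d = 3.
So q(t) = t³ + 3t² + 6t + 3.
Then q(4) = 139.

139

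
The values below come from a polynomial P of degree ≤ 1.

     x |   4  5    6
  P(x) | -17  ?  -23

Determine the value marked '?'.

-20

The 2 known points determine the degree-1 polynomial uniquely.
Write P(x) = ax + b. Substituting each data point gives a linear system:
  4a + b = -17
  6a + b = -23
Solving the system yields a = -3, b = -5.
So P(x) = -3x - 5.
Then P(5) = -20.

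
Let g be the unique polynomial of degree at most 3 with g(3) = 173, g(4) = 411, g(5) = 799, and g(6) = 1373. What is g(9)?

Using the Lagrange interpolation formula with nodes 3, 4, 5, 6:
  L_0(x) = (x - 4)(x - 5)(x - 6) / -6
  L_1(x) = (x - 3)(x - 5)(x - 6) / 2
  L_2(x) = (x - 3)(x - 4)(x - 6) / -2
  L_3(x) = (x - 3)(x - 4)(x - 5) / 6
Then g(x) = 173·L_0(x) + 411·L_1(x) + 799·L_2(x) + 1373·L_3(x).
Expanding and collecting terms gives g(x) = 6x^3 + 3x^2 - 5x - 1.
Evaluating at x = 9: g(9) = 4571.

4571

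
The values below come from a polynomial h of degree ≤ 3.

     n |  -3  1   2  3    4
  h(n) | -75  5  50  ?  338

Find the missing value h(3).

153

The 4 known points determine the degree-3 polynomial uniquely.
Write h(n) = an^3 + bn^2 + cn + d. Substituting each data point gives a linear system:
  -27a + 9b - 3c + d = -75
  a + b + c + d = 5
  8a + 4b + 2c + d = 50
  64a + 16b + 4c + d = 338
Solving the system yields a = 4, b = 5, c = 2, d = -6.
So h(n) = 4n³ + 5n² + 2n - 6.
Then h(3) = 153.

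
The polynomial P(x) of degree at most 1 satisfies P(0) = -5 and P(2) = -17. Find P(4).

Write P(x) = ax + b. Substituting each data point gives a linear system:
  b = -5
  2a + b = -17
Solving the system yields a = -6, b = -5.
So P(x) = -6x - 5.
Then P(4) = -29.

-29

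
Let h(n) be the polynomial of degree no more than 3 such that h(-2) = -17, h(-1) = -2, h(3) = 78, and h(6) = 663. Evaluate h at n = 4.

Using the Lagrange interpolation formula with nodes -2, -1, 3, 6:
  L_0(n) = (n + 1)(n - 3)(n - 6) / -40
  L_1(n) = (n + 2)(n - 3)(n - 6) / 28
  L_2(n) = (n + 2)(n + 1)(n - 6) / -60
  L_3(n) = (n + 2)(n + 1)(n - 3) / 168
Then h(n) = -17·L_0(n) - 2·L_1(n) + 78·L_2(n) + 663·L_3(n).
Expanding and collecting terms gives h(n) = 3n^3 + n^2 - 3n - 3.
Evaluating at n = 4: h(4) = 193.

193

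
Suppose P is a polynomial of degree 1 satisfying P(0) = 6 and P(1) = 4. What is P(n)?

P(n) = -2n + 6

Using the Lagrange interpolation formula with nodes 0, 1:
  L_0(n) = (n - 1) / -1
  L_1(n) = n / 1
Then P(n) = 6·L_0(n) + 4·L_1(n).
Expanding and collecting terms gives P(n) = -2n + 6.
Check: P(1) = 4. ✓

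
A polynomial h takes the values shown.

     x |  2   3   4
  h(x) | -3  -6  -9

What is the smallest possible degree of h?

Divided differences on the nodes 2, 3, 4:
  order 0: -3  -6  -9
  order 1: -3  -3
  order 2: 0
The order-1 divided differences are all -3 (nonzero) and every higher order vanishes, so the data lies on a polynomial of degree exactly 1.

1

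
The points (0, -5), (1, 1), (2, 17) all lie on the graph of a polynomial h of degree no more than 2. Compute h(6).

181

Write h(s) = as^2 + bs + c. Substituting each data point gives a linear system:
  c = -5
  a + b + c = 1
  4a + 2b + c = 17
Solving the system yields a = 5, b = 1, c = -5.
So h(s) = 5s^2 + s - 5.
Then h(6) = 181.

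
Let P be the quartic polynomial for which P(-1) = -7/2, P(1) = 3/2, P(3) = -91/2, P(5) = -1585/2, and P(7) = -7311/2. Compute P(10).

-16905

Forward differences of the values at n = -1, 1, 3, 5, 7:
  P  : -7/2  3/2  -91/2  -1585/2  -7311/2
  Δ  : 5  -47  -747  -2863
  Δ^2: -52  -700  -2116
  Δ^3: -648  -1416
  Δ^4: -768
The fourth differences are constant, confirming degree 4.
Interpolating (Newton forward form) and evaluating at n = 10 gives P(10) = -16905.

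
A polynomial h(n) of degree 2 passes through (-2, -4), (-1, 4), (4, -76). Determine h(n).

Write h(n) = an^2 + bn + c. Substituting each data point gives a linear system:
  4a - 2b + c = -4
  a - b + c = 4
  16a + 4b + c = -76
Solving the system yields a = -4, b = -4, c = 4.
So h(n) = -4n^2 - 4n + 4.
Check: h(-2) = -4. ✓

h(n) = -4n^2 - 4n + 4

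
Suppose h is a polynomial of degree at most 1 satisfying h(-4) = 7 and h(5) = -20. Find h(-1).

-2

Using the Lagrange interpolation formula with nodes -4, 5:
  L_0(s) = (s - 5) / -9
  L_1(s) = (s + 4) / 9
Then h(s) = 7·L_0(s) - 20·L_1(s).
Expanding and collecting terms gives h(s) = -3s - 5.
Evaluating at s = -1: h(-1) = -2.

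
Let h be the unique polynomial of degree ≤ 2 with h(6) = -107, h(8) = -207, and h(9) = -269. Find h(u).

Write h(u) = au^2 + bu + c. Substituting each data point gives a linear system:
  36a + 6b + c = -107
  64a + 8b + c = -207
  81a + 9b + c = -269
Solving the system yields a = -4, b = 6, c = 1.
So h(u) = -4u^2 + 6u + 1.
Check: h(9) = -269. ✓

h(u) = -4u^2 + 6u + 1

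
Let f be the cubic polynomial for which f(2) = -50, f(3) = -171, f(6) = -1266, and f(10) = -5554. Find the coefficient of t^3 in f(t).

Write f(t) = at^3 + bt^2 + ct + d. Substituting each data point gives a linear system:
  8a + 4b + 2c + d = -50
  27a + 9b + 3c + d = -171
  216a + 36b + 6c + d = -1266
  1000a + 100b + 10c + d = -5554
Solving the system yields a = -5, b = -6, c = 4, d = 6.
So f(t) = -5t^3 - 6t^2 + 4t + 6.
The leading coefficient is -5.

-5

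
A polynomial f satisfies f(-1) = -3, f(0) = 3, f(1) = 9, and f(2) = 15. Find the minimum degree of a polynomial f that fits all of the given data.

Forward differences of the values at u = -1, 0, 1, 2:
  f  : -3  3  9  15
  Δ  : 6  6  6
  Δ^2: 0  0
  Δ^3: 0
The first differences are constant (6) and nonzero, while all higher differences vanish, so the minimal degree is 1.

1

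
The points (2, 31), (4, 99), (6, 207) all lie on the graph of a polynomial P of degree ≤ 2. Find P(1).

12

Write P(n) = an^2 + bn + c. Substituting each data point gives a linear system:
  4a + 2b + c = 31
  16a + 4b + c = 99
  36a + 6b + c = 207
Solving the system yields a = 5, b = 4, c = 3.
So P(n) = 5n^2 + 4n + 3.
Then P(1) = 12.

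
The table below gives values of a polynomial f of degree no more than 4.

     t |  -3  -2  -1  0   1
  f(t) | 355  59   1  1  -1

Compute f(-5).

2981

Write f(t) = at^4 + bt^3 + ct^2 + dt + e. Substituting each data point gives a linear system:
  81a - 27b + 9c - 3d + e = 355
  16a - 8b + 4c - 2d + e = 59
  a - b + c - d + e = 1
  e = 1
  a + b + c + d + e = -1
Solving the system yields a = 5, b = 0, c = -6, d = -1, e = 1.
So f(t) = 5t^4 - 6t^2 - t + 1.
Then f(-5) = 2981.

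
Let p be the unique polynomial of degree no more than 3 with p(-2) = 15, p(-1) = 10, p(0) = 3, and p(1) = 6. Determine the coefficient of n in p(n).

Write p(n) = an^3 + bn^2 + cn + d. Substituting each data point gives a linear system:
  -8a + 4b - 2c + d = 15
  -a + b - c + d = 10
  d = 3
  a + b + c + d = 6
Solving the system yields a = 2, b = 5, c = -4, d = 3.
So p(n) = 2n^3 + 5n^2 - 4n + 3.
The coefficient of n is -4.

-4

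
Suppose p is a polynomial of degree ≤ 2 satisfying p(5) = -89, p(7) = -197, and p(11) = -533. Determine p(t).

Using the Lagrange interpolation formula with nodes 5, 7, 11:
  L_0(t) = (t - 7)(t - 11) / 12
  L_1(t) = (t - 5)(t - 11) / -8
  L_2(t) = (t - 5)(t - 7) / 24
Then p(t) = -89·L_0(t) - 197·L_1(t) - 533·L_2(t).
Expanding and collecting terms gives p(t) = -5t^2 + 6t + 6.
Check: p(7) = -197. ✓

p(t) = -5t^2 + 6t + 6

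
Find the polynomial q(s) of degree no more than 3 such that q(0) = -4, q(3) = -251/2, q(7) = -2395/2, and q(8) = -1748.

Write q(s) = as^3 + bs^2 + cs + d. Substituting each data point gives a linear system:
  d = -4
  27a + 9b + 3c + d = -251/2
  343a + 49b + 7c + d = -2395/2
  512a + 64b + 8c + d = -1748
Solving the system yields a = -3, b = -5/2, c = -6, d = -4.
So q(s) = -3s^3 - (5/2)s^2 - 6s - 4.
Check: q(3) = -251/2. ✓

q(s) = -3s^3 - (5/2)s^2 - 6s - 4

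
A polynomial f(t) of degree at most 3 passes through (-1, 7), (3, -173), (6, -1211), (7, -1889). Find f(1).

-11

Using the Lagrange interpolation formula with nodes -1, 3, 6, 7:
  L_0(t) = (t - 3)(t - 6)(t - 7) / -224
  L_1(t) = (t + 1)(t - 6)(t - 7) / 48
  L_2(t) = (t + 1)(t - 3)(t - 7) / -21
  L_3(t) = (t + 1)(t - 3)(t - 6) / 32
Then f(t) = 7·L_0(t) - 173·L_1(t) - 1211·L_2(t) - 1889·L_3(t).
Expanding and collecting terms gives f(t) = -5t^3 - 3t^2 - 4t + 1.
Evaluating at t = 1: f(1) = -11.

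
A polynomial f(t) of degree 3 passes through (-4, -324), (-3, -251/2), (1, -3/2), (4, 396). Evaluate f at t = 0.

Write f(t) = at^3 + bt^2 + ct + d. Substituting each data point gives a linear system:
  -64a + 16b - 4c + d = -324
  -27a + 9b - 3c + d = -251/2
  a + b + c + d = -3/2
  64a + 16b + 4c + d = 396
Solving the system yields a = 6, b = 5/2, c = -6, d = -4.
So f(t) = 6t^3 + (5/2)t^2 - 6t - 4.
Then f(0) = -4.

-4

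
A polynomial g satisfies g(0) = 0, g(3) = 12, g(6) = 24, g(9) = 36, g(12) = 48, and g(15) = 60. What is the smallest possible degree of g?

Forward differences of the values at s = 0, 3, 6, 9, 12, 15:
  g  : 0  12  24  36  48  60
  Δ  : 12  12  12  12  12
  Δ^2: 0  0  0  0
  Δ^3: 0  0  0
  Δ^4: 0  0
  Δ^5: 0
The first differences are constant (12) and nonzero, while all higher differences vanish, so the minimal degree is 1.

1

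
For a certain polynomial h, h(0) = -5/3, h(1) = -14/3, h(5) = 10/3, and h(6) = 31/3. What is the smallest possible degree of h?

2

Divided differences on the nodes 0, 1, 5, 6:
  order 0: -5/3  -14/3  10/3  31/3
  order 1: -3  2  7
  order 2: 1  1
  order 3: 0
The order-2 divided differences are all 1 (nonzero) and every higher order vanishes, so the data lies on a polynomial of degree exactly 2.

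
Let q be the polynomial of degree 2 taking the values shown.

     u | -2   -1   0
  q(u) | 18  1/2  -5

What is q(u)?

Using the Lagrange interpolation formula with nodes -2, -1, 0:
  L_0(u) = (u + 1)u / 2
  L_1(u) = (u + 2)u / -1
  L_2(u) = (u + 2)(u + 1) / 2
Then q(u) = 18·L_0(u) + 1/2·L_1(u) - 5·L_2(u).
Expanding and collecting terms gives q(u) = 6u^2 + (1/2)u - 5.
Check: q(-1) = 1/2. ✓

q(u) = 6u^2 + (1/2)u - 5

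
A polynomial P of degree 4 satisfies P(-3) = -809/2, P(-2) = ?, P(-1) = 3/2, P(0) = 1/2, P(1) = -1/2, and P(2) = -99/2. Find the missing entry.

On equispaced nodes a degree-4 polynomial has vanishing fifth forward difference, so
  - P(-3) + 5·P(-2) - 10·P(-1) + 10·P(0) - 5·P(1) + P(2) = 0.
Substituting the known values and solving for P(-2):
  5·P(-2) = -695/2
  P(-2) = -139/2.

-139/2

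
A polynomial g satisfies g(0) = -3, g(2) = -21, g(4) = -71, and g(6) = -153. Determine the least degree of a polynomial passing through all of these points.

2

Forward differences of the values at s = 0, 2, 4, 6:
  g  : -3  -21  -71  -153
  Δ  : -18  -50  -82
  Δ^2: -32  -32
  Δ^3: 0
The second differences are constant (-32) and nonzero, while all higher differences vanish, so the minimal degree is 2.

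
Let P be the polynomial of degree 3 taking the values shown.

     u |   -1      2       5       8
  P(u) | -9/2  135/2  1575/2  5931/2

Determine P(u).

P(u) = 5u^3 + 6u^2 + 3u - 5/2

Using the Lagrange interpolation formula with nodes -1, 2, 5, 8:
  L_0(u) = (u - 2)(u - 5)(u - 8) / -162
  L_1(u) = (u + 1)(u - 5)(u - 8) / 54
  L_2(u) = (u + 1)(u - 2)(u - 8) / -54
  L_3(u) = (u + 1)(u - 2)(u - 5) / 162
Then P(u) = -9/2·L_0(u) + 135/2·L_1(u) + 1575/2·L_2(u) + 5931/2·L_3(u).
Expanding and collecting terms gives P(u) = 5u^3 + 6u^2 + 3u - 5/2.
Check: P(2) = 135/2. ✓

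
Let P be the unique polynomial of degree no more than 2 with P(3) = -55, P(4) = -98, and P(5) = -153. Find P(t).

P(t) = -6t^2 - t + 2

Write P(t) = at^2 + bt + c. Substituting each data point gives a linear system:
  9a + 3b + c = -55
  16a + 4b + c = -98
  25a + 5b + c = -153
Solving the system yields a = -6, b = -1, c = 2.
So P(t) = -6t^2 - t + 2.
Check: P(5) = -153. ✓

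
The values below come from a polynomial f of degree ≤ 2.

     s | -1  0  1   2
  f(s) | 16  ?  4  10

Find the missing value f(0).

On equispaced nodes a degree-2 polynomial has vanishing third forward difference, so
  - f(-1) + 3·f(0) - 3·f(1) + f(2) = 0.
Substituting the known values and solving for f(0):
  3·f(0) = 18
  f(0) = 6.

6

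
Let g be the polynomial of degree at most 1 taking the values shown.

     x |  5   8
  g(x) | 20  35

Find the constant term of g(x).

Write g(x) = ax + b. Substituting each data point gives a linear system:
  5a + b = 20
  8a + b = 35
Solving the system yields a = 5, b = -5.
So g(x) = 5x - 5.
The constant term is -5.

-5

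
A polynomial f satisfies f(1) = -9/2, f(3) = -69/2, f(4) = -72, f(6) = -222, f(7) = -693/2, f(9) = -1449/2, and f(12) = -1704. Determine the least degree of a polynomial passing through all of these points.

3

Divided differences on the nodes 1, 3, 4, 6, 7, 9, 12:
  order 0: -9/2  -69/2  -72  -222  -693/2  -1449/2  -1704
  order 1: -15  -75/2  -75  -249/2  -189  -653/2
  order 2: -15/2  -25/2  -33/2  -43/2  -55/2
  order 3: -1  -1  -1  -1
  order 4: 0  0  0
  order 5: 0  0
  order 6: 0
The order-3 divided differences are all -1 (nonzero) and every higher order vanishes, so the data lies on a polynomial of degree exactly 3.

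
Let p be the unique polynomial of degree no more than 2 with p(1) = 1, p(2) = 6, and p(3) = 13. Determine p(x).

p(x) = x^2 + 2x - 2

Using the Lagrange interpolation formula with nodes 1, 2, 3:
  L_0(x) = (x - 2)(x - 3) / 2
  L_1(x) = (x - 1)(x - 3) / -1
  L_2(x) = (x - 1)(x - 2) / 2
Then p(x) = 1·L_0(x) + 6·L_1(x) + 13·L_2(x).
Expanding and collecting terms gives p(x) = x^2 + 2x - 2.
Check: p(2) = 6. ✓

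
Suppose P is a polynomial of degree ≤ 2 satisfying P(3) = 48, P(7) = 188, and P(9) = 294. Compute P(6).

Write P(t) = at^2 + bt + c. Substituting each data point gives a linear system:
  9a + 3b + c = 48
  49a + 7b + c = 188
  81a + 9b + c = 294
Solving the system yields a = 3, b = 5, c = 6.
So P(t) = 3t^2 + 5t + 6.
Then P(6) = 144.

144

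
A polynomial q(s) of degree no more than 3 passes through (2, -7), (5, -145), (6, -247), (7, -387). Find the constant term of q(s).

5

Write q(s) = as^3 + bs^2 + cs + d. Substituting each data point gives a linear system:
  8a + 4b + 2c + d = -7
  125a + 25b + 5c + d = -145
  216a + 36b + 6c + d = -247
  343a + 49b + 7c + d = -387
Solving the system yields a = -1, b = -1, c = 0, d = 5.
So q(s) = -s^3 - s^2 + 5.
The constant term is 5.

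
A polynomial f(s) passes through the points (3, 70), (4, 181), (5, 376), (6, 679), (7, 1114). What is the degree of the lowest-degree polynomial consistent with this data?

3

Forward differences of the values at s = 3, 4, 5, 6, 7:
  f  : 70  181  376  679  1114
  Δ  : 111  195  303  435
  Δ^2: 84  108  132
  Δ^3: 24  24
  Δ^4: 0
The third differences are constant (24) and nonzero, while all higher differences vanish, so the minimal degree is 3.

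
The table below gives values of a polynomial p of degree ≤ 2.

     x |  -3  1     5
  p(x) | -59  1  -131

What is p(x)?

Write p(x) = ax^2 + bx + c. Substituting each data point gives a linear system:
  9a - 3b + c = -59
  a + b + c = 1
  25a + 5b + c = -131
Solving the system yields a = -6, b = 3, c = 4.
So p(x) = -6x^2 + 3x + 4.
Check: p(1) = 1. ✓

p(x) = -6x^2 + 3x + 4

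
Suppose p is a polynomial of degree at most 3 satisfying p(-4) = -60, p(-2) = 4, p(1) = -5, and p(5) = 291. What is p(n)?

Using the Lagrange interpolation formula with nodes -4, -2, 1, 5:
  L_0(n) = (n + 2)(n - 1)(n - 5) / -90
  L_1(n) = (n + 4)(n - 1)(n - 5) / 42
  L_2(n) = (n + 4)(n + 2)(n - 5) / -60
  L_3(n) = (n + 4)(n + 2)(n - 1) / 252
Then p(n) = -60·L_0(n) + 4·L_1(n) - 5·L_2(n) + 291·L_3(n).
Expanding and collecting terms gives p(n) = 2n^3 + 3n^2 - 6n - 4.
Check: p(-2) = 4. ✓

p(n) = 2n^3 + 3n^2 - 6n - 4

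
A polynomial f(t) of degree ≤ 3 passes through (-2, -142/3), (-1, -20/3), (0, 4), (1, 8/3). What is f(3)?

36

Using the Lagrange interpolation formula with nodes -2, -1, 0, 1:
  L_0(t) = (t + 1)t(t - 1) / -6
  L_1(t) = (t + 2)t(t - 1) / 2
  L_2(t) = (t + 2)(t + 1)(t - 1) / -2
  L_3(t) = (t + 2)(t + 1)t / 6
Then f(t) = -142/3·L_0(t) - 20/3·L_1(t) + 4·L_2(t) + 8/3·L_3(t).
Expanding and collecting terms gives f(t) = 3t³ - 6t² + (5/3)t + 4.
Evaluating at t = 3: f(3) = 36.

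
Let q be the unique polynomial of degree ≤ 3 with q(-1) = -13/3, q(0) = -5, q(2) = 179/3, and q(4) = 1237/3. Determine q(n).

Using the Lagrange interpolation formula with nodes -1, 0, 2, 4:
  L_0(n) = n(n - 2)(n - 4) / -15
  L_1(n) = (n + 1)(n - 2)(n - 4) / 8
  L_2(n) = (n + 1)n(n - 4) / -12
  L_3(n) = (n + 1)n(n - 2) / 40
Then q(n) = -13/3·L_0(n) - 5·L_1(n) + 179/3·L_2(n) + 1237/3·L_3(n).
Expanding and collecting terms gives q(n) = 5n³ + 6n² + (1/3)n - 5.
Check: q(0) = -5. ✓

q(n) = 5n^3 + 6n^2 + (1/3)n - 5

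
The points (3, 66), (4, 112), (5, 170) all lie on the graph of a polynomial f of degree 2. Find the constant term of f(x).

Write f(x) = ax^2 + bx + c. Substituting each data point gives a linear system:
  9a + 3b + c = 66
  16a + 4b + c = 112
  25a + 5b + c = 170
Solving the system yields a = 6, b = 4, c = 0.
So f(x) = 6x² + 4x.
The constant term is 0.

0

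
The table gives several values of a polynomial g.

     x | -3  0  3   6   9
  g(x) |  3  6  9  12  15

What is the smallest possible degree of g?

1

Forward differences of the values at x = -3, 0, 3, 6, 9:
  g  : 3  6  9  12  15
  Δ  : 3  3  3  3
  Δ^2: 0  0  0
  Δ^3: 0  0
  Δ^4: 0
The first differences are constant (3) and nonzero, while all higher differences vanish, so the minimal degree is 1.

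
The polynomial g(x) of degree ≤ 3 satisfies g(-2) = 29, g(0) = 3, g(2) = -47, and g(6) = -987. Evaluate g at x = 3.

Write g(x) = ax^3 + bx^2 + cx + d. Substituting each data point gives a linear system:
  -8a + 4b - 2c + d = 29
  d = 3
  8a + 4b + 2c + d = -47
  216a + 36b + 6c + d = -987
Solving the system yields a = -4, b = -3, c = -3, d = 3.
So g(x) = -4x^3 - 3x^2 - 3x + 3.
Then g(3) = -141.

-141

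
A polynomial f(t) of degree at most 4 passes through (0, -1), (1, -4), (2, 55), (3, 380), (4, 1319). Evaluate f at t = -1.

4

Write f(t) = at^4 + bt^3 + ct^2 + dt + e. Substituting each data point gives a linear system:
  e = -1
  a + b + c + d + e = -4
  16a + 8b + 4c + 2d + e = 55
  81a + 27b + 9c + 3d + e = 380
  256a + 64b + 16c + 4d + e = 1319
Solving the system yields a = 6, b = -2, c = -5, d = -2, e = -1.
So f(t) = 6t⁴ - 2t³ - 5t² - 2t - 1.
Then f(-1) = 4.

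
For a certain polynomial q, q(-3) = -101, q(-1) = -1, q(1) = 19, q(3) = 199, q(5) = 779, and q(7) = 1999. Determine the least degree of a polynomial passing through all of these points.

Forward differences of the values at t = -3, -1, 1, 3, 5, 7:
  q  : -101  -1  19  199  779  1999
  Δ  : 100  20  180  580  1220
  Δ^2: -80  160  400  640
  Δ^3: 240  240  240
  Δ^4: 0  0
  Δ^5: 0
The third differences are constant (240) and nonzero, while all higher differences vanish, so the minimal degree is 3.

3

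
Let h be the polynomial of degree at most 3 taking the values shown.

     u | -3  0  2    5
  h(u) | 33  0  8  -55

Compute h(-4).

Using the Lagrange interpolation formula with nodes -3, 0, 2, 5:
  L_0(u) = u(u - 2)(u - 5) / -120
  L_1(u) = (u + 3)(u - 2)(u - 5) / 30
  L_2(u) = (u + 3)u(u - 5) / -30
  L_3(u) = (u + 3)u(u - 2) / 120
Then h(u) = 33·L_0(u) + 0·L_1(u) + 8·L_2(u) - 55·L_3(u).
Expanding and collecting terms gives h(u) = -u³ + 2u² + 4u.
Evaluating at u = -4: h(-4) = 80.

80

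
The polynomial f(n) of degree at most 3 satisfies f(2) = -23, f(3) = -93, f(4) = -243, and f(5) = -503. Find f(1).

-3

Using the Lagrange interpolation formula with nodes 2, 3, 4, 5:
  L_0(n) = (n - 3)(n - 4)(n - 5) / -6
  L_1(n) = (n - 2)(n - 4)(n - 5) / 2
  L_2(n) = (n - 2)(n - 3)(n - 5) / -2
  L_3(n) = (n - 2)(n - 3)(n - 4) / 6
Then f(n) = -23·L_0(n) - 93·L_1(n) - 243·L_2(n) - 503·L_3(n).
Expanding and collecting terms gives f(n) = -5n³ + 5n² - 3.
Evaluating at n = 1: f(1) = -3.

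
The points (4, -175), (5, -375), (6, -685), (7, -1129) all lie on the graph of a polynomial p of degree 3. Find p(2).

Forward differences of the values at u = 4, 5, 6, 7:
  p  : -175  -375  -685  -1129
  Δ  : -200  -310  -444
  Δ^2: -110  -134
  Δ^3: -24
The third differences are constant, confirming degree 3.
Interpolating (Newton forward form) and evaluating at u = 2 gives p(2) = -9.

-9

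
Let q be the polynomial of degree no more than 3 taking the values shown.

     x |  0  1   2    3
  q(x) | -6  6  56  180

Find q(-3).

Write q(x) = ax^3 + bx^2 + cx + d. Substituting each data point gives a linear system:
  d = -6
  a + b + c + d = 6
  8a + 4b + 2c + d = 56
  27a + 9b + 3c + d = 180
Solving the system yields a = 6, b = 1, c = 5, d = -6.
So q(x) = 6x³ + x² + 5x - 6.
Then q(-3) = -174.

-174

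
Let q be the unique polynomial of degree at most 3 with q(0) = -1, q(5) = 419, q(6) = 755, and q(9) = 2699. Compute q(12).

Using the Lagrange interpolation formula with nodes 0, 5, 6, 9:
  L_0(u) = (u - 5)(u - 6)(u - 9) / -270
  L_1(u) = u(u - 6)(u - 9) / 20
  L_2(u) = u(u - 5)(u - 9) / -18
  L_3(u) = u(u - 5)(u - 6) / 108
Then q(u) = -1·L_0(u) + 419·L_1(u) + 755·L_2(u) + 2699·L_3(u).
Expanding and collecting terms gives q(u) = 4u^3 - 2u^2 - 6u - 1.
Evaluating at u = 12: q(12) = 6551.

6551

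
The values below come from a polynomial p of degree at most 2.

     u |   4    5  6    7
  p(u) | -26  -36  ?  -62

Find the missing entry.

-48

On equispaced nodes a degree-2 polynomial has vanishing third forward difference, so
  - p(4) + 3·p(5) - 3·p(6) + p(7) = 0.
Substituting the known values and solving for p(6):
  -3·p(6) = 144
  p(6) = -48.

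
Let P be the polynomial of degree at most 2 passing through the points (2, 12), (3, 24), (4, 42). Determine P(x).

P(x) = 3x^2 - 3x + 6

Using the Lagrange interpolation formula with nodes 2, 3, 4:
  L_0(x) = (x - 3)(x - 4) / 2
  L_1(x) = (x - 2)(x - 4) / -1
  L_2(x) = (x - 2)(x - 3) / 2
Then P(x) = 12·L_0(x) + 24·L_1(x) + 42·L_2(x).
Expanding and collecting terms gives P(x) = 3x^2 - 3x + 6.
Check: P(3) = 24. ✓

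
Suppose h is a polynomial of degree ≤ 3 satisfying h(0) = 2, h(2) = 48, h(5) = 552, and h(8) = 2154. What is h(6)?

932

Using the Lagrange interpolation formula with nodes 0, 2, 5, 8:
  L_0(u) = (u - 2)(u - 5)(u - 8) / -80
  L_1(u) = u(u - 5)(u - 8) / 36
  L_2(u) = u(u - 2)(u - 8) / -45
  L_3(u) = u(u - 2)(u - 5) / 144
Then h(u) = 2·L_0(u) + 48·L_1(u) + 552·L_2(u) + 2154·L_3(u).
Expanding and collecting terms gives h(u) = 4u^3 + u^2 + 5u + 2.
Evaluating at u = 6: h(6) = 932.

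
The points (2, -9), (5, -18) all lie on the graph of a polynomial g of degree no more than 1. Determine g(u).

Write g(u) = au + b. Substituting each data point gives a linear system:
  2a + b = -9
  5a + b = -18
Solving the system yields a = -3, b = -3.
So g(u) = -3u - 3.
Check: g(2) = -9. ✓

g(u) = -3u - 3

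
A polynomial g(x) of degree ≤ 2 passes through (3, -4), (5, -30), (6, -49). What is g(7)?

Using the Lagrange interpolation formula with nodes 3, 5, 6:
  L_0(x) = (x - 5)(x - 6) / 6
  L_1(x) = (x - 3)(x - 6) / -2
  L_2(x) = (x - 3)(x - 5) / 3
Then g(x) = -4·L_0(x) - 30·L_1(x) - 49·L_2(x).
Expanding and collecting terms gives g(x) = -2x^2 + 3x + 5.
Evaluating at x = 7: g(7) = -72.

-72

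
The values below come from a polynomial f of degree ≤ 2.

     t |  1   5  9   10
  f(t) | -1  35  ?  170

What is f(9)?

135

The 3 known points determine the degree-2 polynomial uniquely.
Write f(t) = at^2 + bt + c. Substituting each data point gives a linear system:
  a + b + c = -1
  25a + 5b + c = 35
  100a + 10b + c = 170
Solving the system yields a = 2, b = -3, c = 0.
So f(t) = 2t² - 3t.
Then f(9) = 135.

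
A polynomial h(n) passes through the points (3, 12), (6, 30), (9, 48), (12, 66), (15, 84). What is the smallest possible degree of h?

1

Forward differences of the values at n = 3, 6, 9, 12, 15:
  h  : 12  30  48  66  84
  Δ  : 18  18  18  18
  Δ^2: 0  0  0
  Δ^3: 0  0
  Δ^4: 0
The first differences are constant (18) and nonzero, while all higher differences vanish, so the minimal degree is 1.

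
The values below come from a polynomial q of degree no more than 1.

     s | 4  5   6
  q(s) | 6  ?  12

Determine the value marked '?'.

9

On equispaced nodes a degree-1 polynomial has vanishing second forward difference, so
  q(4) - 2·q(5) + q(6) = 0.
Substituting the known values and solving for q(5):
  -2·q(5) = -18
  q(5) = 9.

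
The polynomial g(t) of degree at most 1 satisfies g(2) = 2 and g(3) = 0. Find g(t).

g(t) = -2t + 6

Using the Lagrange interpolation formula with nodes 2, 3:
  L_0(t) = (t - 3) / -1
  L_1(t) = (t - 2) / 1
Then g(t) = 2·L_0(t) + 0·L_1(t).
Expanding and collecting terms gives g(t) = -2t + 6.
Check: g(3) = 0. ✓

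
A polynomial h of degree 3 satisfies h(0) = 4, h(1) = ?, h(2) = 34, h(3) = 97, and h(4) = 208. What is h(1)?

7

On equispaced nodes a degree-3 polynomial has vanishing fourth forward difference, so
  h(0) - 4·h(1) + 6·h(2) - 4·h(3) + h(4) = 0.
Substituting the known values and solving for h(1):
  -4·h(1) = -28
  h(1) = 7.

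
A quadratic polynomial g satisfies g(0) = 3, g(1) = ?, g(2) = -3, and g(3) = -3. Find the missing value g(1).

-1

The 3 known points determine the degree-2 polynomial uniquely.
Write g(s) = as^2 + bs + c. Substituting each data point gives a linear system:
  c = 3
  4a + 2b + c = -3
  9a + 3b + c = -3
Solving the system yields a = 1, b = -5, c = 3.
So g(s) = s² - 5s + 3.
Then g(1) = -1.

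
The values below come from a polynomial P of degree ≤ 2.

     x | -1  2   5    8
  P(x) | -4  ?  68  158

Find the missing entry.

14

The 3 known points determine the degree-2 polynomial uniquely.
Write P(x) = ax^2 + bx + c. Substituting each data point gives a linear system:
  a - b + c = -4
  25a + 5b + c = 68
  64a + 8b + c = 158
Solving the system yields a = 2, b = 4, c = -2.
So P(x) = 2x^2 + 4x - 2.
Then P(2) = 14.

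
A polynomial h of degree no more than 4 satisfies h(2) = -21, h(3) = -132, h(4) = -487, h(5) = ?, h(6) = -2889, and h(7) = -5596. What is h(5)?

-1308

On equispaced nodes a degree-4 polynomial has vanishing fifth forward difference, so
  - h(2) + 5·h(3) - 10·h(4) + 10·h(5) - 5·h(6) + h(7) = 0.
Substituting the known values and solving for h(5):
  10·h(5) = -13080
  h(5) = -1308.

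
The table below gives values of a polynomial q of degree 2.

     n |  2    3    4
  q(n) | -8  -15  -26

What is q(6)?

-60

Write q(n) = an^2 + bn + c. Substituting each data point gives a linear system:
  4a + 2b + c = -8
  9a + 3b + c = -15
  16a + 4b + c = -26
Solving the system yields a = -2, b = 3, c = -6.
So q(n) = -2n^2 + 3n - 6.
Then q(6) = -60.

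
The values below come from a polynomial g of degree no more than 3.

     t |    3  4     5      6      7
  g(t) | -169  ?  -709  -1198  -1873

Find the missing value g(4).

The 4 known points determine the degree-3 polynomial uniquely.
Write g(t) = at^3 + bt^2 + ct + d. Substituting each data point gives a linear system:
  27a + 9b + 3c + d = -169
  125a + 25b + 5c + d = -709
  216a + 36b + 6c + d = -1198
  343a + 49b + 7c + d = -1873
Solving the system yields a = -5, b = -3, c = -1, d = -4.
So g(t) = -5t^3 - 3t^2 - t - 4.
Then g(4) = -376.

-376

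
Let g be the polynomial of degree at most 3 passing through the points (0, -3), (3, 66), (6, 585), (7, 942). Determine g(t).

Using the Lagrange interpolation formula with nodes 0, 3, 6, 7:
  L_0(t) = (t - 3)(t - 6)(t - 7) / -126
  L_1(t) = t(t - 6)(t - 7) / 36
  L_2(t) = t(t - 3)(t - 7) / -18
  L_3(t) = t(t - 3)(t - 6) / 28
Then g(t) = -3·L_0(t) + 66·L_1(t) + 585·L_2(t) + 942·L_3(t).
Expanding and collecting terms gives g(t) = 3t^3 - 2t^2 + 2t - 3.
Check: g(0) = -3. ✓

g(t) = 3t^3 - 2t^2 + 2t - 3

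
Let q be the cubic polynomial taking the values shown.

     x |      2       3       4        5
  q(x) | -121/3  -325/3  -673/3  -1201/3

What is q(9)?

Write q(x) = ax^3 + bx^2 + cx + d. Substituting each data point gives a linear system:
  8a + 4b + 2c + d = -121/3
  27a + 9b + 3c + d = -325/3
  64a + 16b + 4c + d = -673/3
  125a + 25b + 5c + d = -1201/3
Solving the system yields a = -2, b = -6, c = 0, d = -1/3.
So q(x) = -2x^3 - 6x^2 - 1/3.
Then q(9) = -5833/3.

-5833/3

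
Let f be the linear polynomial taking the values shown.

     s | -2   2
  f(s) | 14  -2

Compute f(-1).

10

Write f(s) = as + b. Substituting each data point gives a linear system:
  -2a + b = 14
  2a + b = -2
Solving the system yields a = -4, b = 6.
So f(s) = -4s + 6.
Then f(-1) = 10.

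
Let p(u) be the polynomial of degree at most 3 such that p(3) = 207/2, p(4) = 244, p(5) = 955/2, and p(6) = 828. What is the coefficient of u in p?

3

Write p(u) = au^3 + bu^2 + cu + d. Substituting each data point gives a linear system:
  27a + 9b + 3c + d = 207/2
  64a + 16b + 4c + d = 244
  125a + 25b + 5c + d = 955/2
  216a + 36b + 6c + d = 828
Solving the system yields a = 4, b = -3/2, c = 3, d = 0.
So p(u) = 4u³ - (3/2)u² + 3u.
The coefficient of u is 3.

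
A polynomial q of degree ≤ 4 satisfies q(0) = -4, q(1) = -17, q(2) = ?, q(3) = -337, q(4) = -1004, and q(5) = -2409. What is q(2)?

-84

The 5 known points determine the degree-4 polynomial uniquely.
Write q(t) = at^4 + bt^3 + ct^2 + dt + e. Substituting each data point gives a linear system:
  e = -4
  a + b + c + d + e = -17
  81a + 27b + 9c + 3d + e = -337
  256a + 64b + 16c + 4d + e = -1004
  625a + 125b + 25c + 5d + e = -2409
Solving the system yields a = -4, b = 2, c = -5, d = -6, e = -4.
So q(t) = -4t^4 + 2t^3 - 5t^2 - 6t - 4.
Then q(2) = -84.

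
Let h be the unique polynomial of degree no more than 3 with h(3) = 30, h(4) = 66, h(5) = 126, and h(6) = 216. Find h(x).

Using the Lagrange interpolation formula with nodes 3, 4, 5, 6:
  L_0(x) = (x - 4)(x - 5)(x - 6) / -6
  L_1(x) = (x - 3)(x - 5)(x - 6) / 2
  L_2(x) = (x - 3)(x - 4)(x - 6) / -2
  L_3(x) = (x - 3)(x - 4)(x - 5) / 6
Then h(x) = 30·L_0(x) + 66·L_1(x) + 126·L_2(x) + 216·L_3(x).
Expanding and collecting terms gives h(x) = x^3 - x + 6.
Check: h(4) = 66. ✓

h(x) = x^3 - x + 6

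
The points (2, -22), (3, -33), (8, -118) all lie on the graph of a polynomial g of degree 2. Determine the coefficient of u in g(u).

-6

Write g(u) = au^2 + bu + c. Substituting each data point gives a linear system:
  4a + 2b + c = -22
  9a + 3b + c = -33
  64a + 8b + c = -118
Solving the system yields a = -1, b = -6, c = -6.
So g(u) = -u^2 - 6u - 6.
The coefficient of u is -6.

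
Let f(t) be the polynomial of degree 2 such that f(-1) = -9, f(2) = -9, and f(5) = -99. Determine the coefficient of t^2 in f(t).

-5

Write f(t) = at^2 + bt + c. Substituting each data point gives a linear system:
  a - b + c = -9
  4a + 2b + c = -9
  25a + 5b + c = -99
Solving the system yields a = -5, b = 5, c = 1.
So f(t) = -5t² + 5t + 1.
The leading coefficient is -5.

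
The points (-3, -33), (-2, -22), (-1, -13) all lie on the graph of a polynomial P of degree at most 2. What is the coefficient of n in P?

6

Write P(n) = an^2 + bn + c. Substituting each data point gives a linear system:
  9a - 3b + c = -33
  4a - 2b + c = -22
  a - b + c = -13
Solving the system yields a = -1, b = 6, c = -6.
So P(n) = -n^2 + 6n - 6.
The coefficient of n is 6.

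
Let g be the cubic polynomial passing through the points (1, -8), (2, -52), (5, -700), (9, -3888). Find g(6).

-1188

Write g(u) = au^3 + bu^2 + cu + d. Substituting each data point gives a linear system:
  a + b + c + d = -8
  8a + 4b + 2c + d = -52
  125a + 25b + 5c + d = -700
  729a + 81b + 9c + d = -3888
Solving the system yields a = -5, b = -3, c = 0, d = 0.
So g(u) = -5u^3 - 3u^2.
Then g(6) = -1188.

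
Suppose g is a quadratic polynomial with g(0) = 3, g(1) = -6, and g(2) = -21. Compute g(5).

Write g(u) = au^2 + bu + c. Substituting each data point gives a linear system:
  c = 3
  a + b + c = -6
  4a + 2b + c = -21
Solving the system yields a = -3, b = -6, c = 3.
So g(u) = -3u² - 6u + 3.
Then g(5) = -102.

-102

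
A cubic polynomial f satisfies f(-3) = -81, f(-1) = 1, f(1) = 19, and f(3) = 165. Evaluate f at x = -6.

Using the Lagrange interpolation formula with nodes -3, -1, 1, 3:
  L_0(x) = (x + 1)(x - 1)(x - 3) / -48
  L_1(x) = (x + 3)(x - 1)(x - 3) / 16
  L_2(x) = (x + 3)(x + 1)(x - 3) / -16
  L_3(x) = (x + 3)(x + 1)(x - 1) / 48
Then f(x) = -81·L_0(x) + 1·L_1(x) + 19·L_2(x) + 165·L_3(x).
Expanding and collecting terms gives f(x) = 4x³ + 4x² + 5x + 6.
Evaluating at x = -6: f(-6) = -744.

-744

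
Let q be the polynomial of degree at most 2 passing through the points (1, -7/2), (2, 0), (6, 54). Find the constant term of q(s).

Write q(s) = as^2 + bs + c. Substituting each data point gives a linear system:
  a + b + c = -7/2
  4a + 2b + c = 0
  36a + 6b + c = 54
Solving the system yields a = 2, b = -5/2, c = -3.
So q(s) = 2s^2 - (5/2)s - 3.
The constant term is -3.

-3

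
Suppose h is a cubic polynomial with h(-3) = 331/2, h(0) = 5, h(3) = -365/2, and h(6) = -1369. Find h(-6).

1271

Forward differences of the values at t = -3, 0, 3, 6:
  h  : 331/2  5  -365/2  -1369
  Δ  : -321/2  -375/2  -2373/2
  Δ^2: -27  -999
  Δ^3: -972
The third differences are constant, confirming degree 3.
Interpolating (Newton forward form) and evaluating at t = -6 gives h(-6) = 1271.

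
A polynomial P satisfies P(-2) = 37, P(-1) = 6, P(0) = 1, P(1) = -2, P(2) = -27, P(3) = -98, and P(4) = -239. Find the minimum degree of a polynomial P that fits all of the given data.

Forward differences of the values at t = -2, -1, 0, 1, 2, 3, 4:
  P  : 37  6  1  -2  -27  -98  -239
  Δ  : -31  -5  -3  -25  -71  -141
  Δ^2: 26  2  -22  -46  -70
  Δ^3: -24  -24  -24  -24
  Δ^4: 0  0  0
  Δ^5: 0  0
  Δ^6: 0
The third differences are constant (-24) and nonzero, while all higher differences vanish, so the minimal degree is 3.

3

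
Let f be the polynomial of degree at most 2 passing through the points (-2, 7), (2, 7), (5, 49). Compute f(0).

Using the Lagrange interpolation formula with nodes -2, 2, 5:
  L_0(x) = (x - 2)(x - 5) / 28
  L_1(x) = (x + 2)(x - 5) / -12
  L_2(x) = (x + 2)(x - 2) / 21
Then f(x) = 7·L_0(x) + 7·L_1(x) + 49·L_2(x).
Expanding and collecting terms gives f(x) = 2x² - 1.
Evaluating at x = 0: f(0) = -1.

-1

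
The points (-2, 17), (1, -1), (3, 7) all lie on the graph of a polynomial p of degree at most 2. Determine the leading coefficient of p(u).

2

Write p(u) = au^2 + bu + c. Substituting each data point gives a linear system:
  4a - 2b + c = 17
  a + b + c = -1
  9a + 3b + c = 7
Solving the system yields a = 2, b = -4, c = 1.
So p(u) = 2u^2 - 4u + 1.
The leading coefficient is 2.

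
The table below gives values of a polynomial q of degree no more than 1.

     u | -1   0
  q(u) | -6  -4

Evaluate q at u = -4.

-12

Using the Lagrange interpolation formula with nodes -1, 0:
  L_0(u) = u / -1
  L_1(u) = (u + 1) / 1
Then q(u) = -6·L_0(u) - 4·L_1(u).
Expanding and collecting terms gives q(u) = 2u - 4.
Evaluating at u = -4: q(-4) = -12.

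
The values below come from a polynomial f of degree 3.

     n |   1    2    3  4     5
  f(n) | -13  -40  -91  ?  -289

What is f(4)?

On equispaced nodes a degree-3 polynomial has vanishing fourth forward difference, so
  f(1) - 4·f(2) + 6·f(3) - 4·f(4) + f(5) = 0.
Substituting the known values and solving for f(4):
  -4·f(4) = 688
  f(4) = -172.

-172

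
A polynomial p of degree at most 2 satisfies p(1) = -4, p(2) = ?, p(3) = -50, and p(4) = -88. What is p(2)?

The 3 known points determine the degree-2 polynomial uniquely.
Write p(t) = at^2 + bt + c. Substituting each data point gives a linear system:
  a + b + c = -4
  9a + 3b + c = -50
  16a + 4b + c = -88
Solving the system yields a = -5, b = -3, c = 4.
So p(t) = -5t^2 - 3t + 4.
Then p(2) = -22.

-22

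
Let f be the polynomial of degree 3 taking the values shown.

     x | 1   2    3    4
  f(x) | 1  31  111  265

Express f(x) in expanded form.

Write f(x) = ax^3 + bx^2 + cx + d. Substituting each data point gives a linear system:
  a + b + c + d = 1
  8a + 4b + 2c + d = 31
  27a + 9b + 3c + d = 111
  64a + 16b + 4c + d = 265
Solving the system yields a = 4, b = 1, c = -1, d = -3.
So f(x) = 4x³ + x² - x - 3.
Check: f(3) = 111. ✓

f(x) = 4x^3 + x^2 - x - 3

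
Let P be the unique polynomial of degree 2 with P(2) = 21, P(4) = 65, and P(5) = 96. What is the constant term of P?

1

Write P(n) = an^2 + bn + c. Substituting each data point gives a linear system:
  4a + 2b + c = 21
  16a + 4b + c = 65
  25a + 5b + c = 96
Solving the system yields a = 3, b = 4, c = 1.
So P(n) = 3n^2 + 4n + 1.
The constant term is 1.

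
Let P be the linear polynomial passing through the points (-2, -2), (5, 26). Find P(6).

Write P(x) = ax + b. Substituting each data point gives a linear system:
  -2a + b = -2
  5a + b = 26
Solving the system yields a = 4, b = 6.
So P(x) = 4x + 6.
Then P(6) = 30.

30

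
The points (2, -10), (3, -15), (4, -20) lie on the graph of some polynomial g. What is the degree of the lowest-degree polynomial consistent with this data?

Forward differences of the values at u = 2, 3, 4:
  g  : -10  -15  -20
  Δ  : -5  -5
  Δ^2: 0
The first differences are constant (-5) and nonzero, while all higher differences vanish, so the minimal degree is 1.

1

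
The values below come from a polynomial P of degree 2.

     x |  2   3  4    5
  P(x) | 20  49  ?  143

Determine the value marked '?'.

90

The 3 known points determine the degree-2 polynomial uniquely.
Write P(x) = ax^2 + bx + c. Substituting each data point gives a linear system:
  4a + 2b + c = 20
  9a + 3b + c = 49
  25a + 5b + c = 143
Solving the system yields a = 6, b = -1, c = -2.
So P(x) = 6x^2 - x - 2.
Then P(4) = 90.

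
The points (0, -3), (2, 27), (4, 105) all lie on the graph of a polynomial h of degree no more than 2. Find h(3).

Write h(u) = au^2 + bu + c. Substituting each data point gives a linear system:
  c = -3
  4a + 2b + c = 27
  16a + 4b + c = 105
Solving the system yields a = 6, b = 3, c = -3.
So h(u) = 6u^2 + 3u - 3.
Then h(3) = 60.

60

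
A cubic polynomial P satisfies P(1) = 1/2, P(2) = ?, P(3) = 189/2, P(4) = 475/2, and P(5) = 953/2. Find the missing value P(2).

47/2

On equispaced nodes a degree-3 polynomial has vanishing fourth forward difference, so
  P(1) - 4·P(2) + 6·P(3) - 4·P(4) + P(5) = 0.
Substituting the known values and solving for P(2):
  -4·P(2) = -94
  P(2) = 47/2.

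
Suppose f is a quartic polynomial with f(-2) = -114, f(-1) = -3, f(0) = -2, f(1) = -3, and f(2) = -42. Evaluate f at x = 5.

Forward differences of the values at x = -2, -1, 0, 1, 2:
  f  : -114  -3  -2  -3  -42
  Δ  : 111  1  -1  -39
  Δ^2: -110  -2  -38
  Δ^3: 108  -36
  Δ^4: -144
The fourth differences are constant, confirming degree 4.
Interpolating (Newton forward form) and evaluating at x = 5 gives f(5) = -2907.

-2907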